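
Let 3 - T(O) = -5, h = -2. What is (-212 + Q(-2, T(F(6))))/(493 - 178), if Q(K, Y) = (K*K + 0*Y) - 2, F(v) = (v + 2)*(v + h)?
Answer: -⅔ ≈ -0.66667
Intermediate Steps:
F(v) = (-2 + v)*(2 + v) (F(v) = (v + 2)*(v - 2) = (2 + v)*(-2 + v) = (-2 + v)*(2 + v))
T(O) = 8 (T(O) = 3 - 1*(-5) = 3 + 5 = 8)
Q(K, Y) = -2 + K² (Q(K, Y) = (K² + 0) - 2 = K² - 2 = -2 + K²)
(-212 + Q(-2, T(F(6))))/(493 - 178) = (-212 + (-2 + (-2)²))/(493 - 178) = (-212 + (-2 + 4))/315 = (-212 + 2)*(1/315) = -210*1/315 = -⅔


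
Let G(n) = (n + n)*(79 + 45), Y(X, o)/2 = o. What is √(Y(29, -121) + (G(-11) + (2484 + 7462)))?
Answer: 8*√109 ≈ 83.522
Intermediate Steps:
Y(X, o) = 2*o
G(n) = 248*n (G(n) = (2*n)*124 = 248*n)
√(Y(29, -121) + (G(-11) + (2484 + 7462))) = √(2*(-121) + (248*(-11) + (2484 + 7462))) = √(-242 + (-2728 + 9946)) = √(-242 + 7218) = √6976 = 8*√109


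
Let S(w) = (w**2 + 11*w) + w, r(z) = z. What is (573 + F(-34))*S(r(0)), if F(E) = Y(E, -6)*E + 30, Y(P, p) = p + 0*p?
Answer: 0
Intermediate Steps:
Y(P, p) = p (Y(P, p) = p + 0 = p)
F(E) = 30 - 6*E (F(E) = -6*E + 30 = 30 - 6*E)
S(w) = w**2 + 12*w
(573 + F(-34))*S(r(0)) = (573 + (30 - 6*(-34)))*(0*(12 + 0)) = (573 + (30 + 204))*(0*12) = (573 + 234)*0 = 807*0 = 0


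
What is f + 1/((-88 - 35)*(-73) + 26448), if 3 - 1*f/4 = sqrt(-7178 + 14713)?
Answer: 425125/35427 - 4*sqrt(7535) ≈ -335.22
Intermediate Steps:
f = 12 - 4*sqrt(7535) (f = 12 - 4*sqrt(-7178 + 14713) = 12 - 4*sqrt(7535) ≈ -335.22)
f + 1/((-88 - 35)*(-73) + 26448) = (12 - 4*sqrt(7535)) + 1/((-88 - 35)*(-73) + 26448) = (12 - 4*sqrt(7535)) + 1/(-123*(-73) + 26448) = (12 - 4*sqrt(7535)) + 1/(8979 + 26448) = (12 - 4*sqrt(7535)) + 1/35427 = 425125/35427 - 4*sqrt(7535)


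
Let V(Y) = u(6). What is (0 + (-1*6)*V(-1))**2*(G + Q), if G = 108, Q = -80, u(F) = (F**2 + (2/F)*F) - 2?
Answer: 1306368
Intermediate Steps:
u(F) = F**2 (u(F) = (F**2 + 2) - 2 = (2 + F**2) - 2 = F**2)
V(Y) = 36 (V(Y) = 6**2 = 36)
(0 + (-1*6)*V(-1))**2*(G + Q) = (0 - 1*6*36)**2*(108 - 80) = (0 - 6*36)**2*28 = (0 - 216)**2*28 = (-216)**2*28 = 46656*28 = 1306368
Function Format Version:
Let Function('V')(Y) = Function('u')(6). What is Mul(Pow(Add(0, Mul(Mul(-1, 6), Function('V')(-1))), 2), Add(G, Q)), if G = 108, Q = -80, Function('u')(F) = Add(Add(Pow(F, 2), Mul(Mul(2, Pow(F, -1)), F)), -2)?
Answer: 1306368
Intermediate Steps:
Function('u')(F) = Pow(F, 2) (Function('u')(F) = Add(Add(Pow(F, 2), 2), -2) = Add(Add(2, Pow(F, 2)), -2) = Pow(F, 2))
Function('V')(Y) = 36 (Function('V')(Y) = Pow(6, 2) = 36)
Mul(Pow(Add(0, Mul(Mul(-1, 6), Function('V')(-1))), 2), Add(G, Q)) = Mul(Pow(Add(0, Mul(Mul(-1, 6), 36)), 2), Add(108, -80)) = Mul(Pow(Add(0, Mul(-6, 36)), 2), 28) = Mul(Pow(Add(0, -216), 2), 28) = Mul(Pow(-216, 2), 28) = Mul(46656, 28) = 1306368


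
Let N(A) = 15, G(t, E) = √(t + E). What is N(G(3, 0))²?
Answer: 225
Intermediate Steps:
G(t, E) = √(E + t)
N(G(3, 0))² = 15² = 225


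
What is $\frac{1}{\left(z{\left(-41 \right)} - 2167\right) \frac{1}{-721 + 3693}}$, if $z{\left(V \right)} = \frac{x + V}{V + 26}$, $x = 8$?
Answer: $- \frac{3715}{2706} \approx -1.3729$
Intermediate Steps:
$z{\left(V \right)} = \frac{8 + V}{26 + V}$ ($z{\left(V \right)} = \frac{8 + V}{V + 26} = \frac{8 + V}{26 + V}$)
$\frac{1}{\left(z{\left(-41 \right)} - 2167\right) \frac{1}{-721 + 3693}} = \frac{1}{\left(\frac{8 - 41}{26 - 41} - 2167\right) \frac{1}{-721 + 3693}} = \frac{1}{\left(\frac{1}{-15} \left(-33\right) - 2167\right) \frac{1}{2972}} = \frac{1}{\left(\left(- \frac{1}{15}\right) \left(-33\right) - 2167\right) \frac{1}{2972}} = \frac{1}{\left(\frac{11}{5} - 2167\right) \frac{1}{2972}} = \frac{1}{\left(- \frac{10824}{5}\right) \frac{1}{2972}} = \frac{1}{- \frac{2706}{3715}} = - \frac{3715}{2706}$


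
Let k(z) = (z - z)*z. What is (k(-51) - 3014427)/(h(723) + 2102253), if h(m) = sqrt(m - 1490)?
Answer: -6337088204031/4419467676776 + 3014427*I*sqrt(767)/4419467676776 ≈ -1.4339 + 1.889e-5*I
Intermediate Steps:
k(z) = 0 (k(z) = 0*z = 0)
h(m) = sqrt(-1490 + m)
(k(-51) - 3014427)/(h(723) + 2102253) = (0 - 3014427)/(sqrt(-1490 + 723) + 2102253) = -3014427/(sqrt(-767) + 2102253) = -3014427/(I*sqrt(767) + 2102253) = -3014427/(2102253 + I*sqrt(767))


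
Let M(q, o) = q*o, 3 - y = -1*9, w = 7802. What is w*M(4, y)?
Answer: 374496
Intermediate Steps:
y = 12 (y = 3 - (-1)*9 = 3 - 1*(-9) = 3 + 9 = 12)
M(q, o) = o*q
w*M(4, y) = 7802*(12*4) = 7802*48 = 374496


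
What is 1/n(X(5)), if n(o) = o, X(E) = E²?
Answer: 1/25 ≈ 0.040000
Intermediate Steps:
1/n(X(5)) = 1/(5²) = 1/25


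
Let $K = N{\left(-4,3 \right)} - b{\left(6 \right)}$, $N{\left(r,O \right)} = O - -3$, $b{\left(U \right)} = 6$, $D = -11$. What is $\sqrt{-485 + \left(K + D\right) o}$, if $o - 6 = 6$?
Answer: $i \sqrt{617} \approx 24.839 i$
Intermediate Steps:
$o = 12$ ($o = 6 + 6 = 12$)
$N{\left(r,O \right)} = 3 + O$ ($N{\left(r,O \right)} = O + 3 = 3 + O$)
$K = 0$ ($K = \left(3 + 3\right) - 6 = 6 - 6 = 0$)
$\sqrt{-485 + \left(K + D\right) o} = \sqrt{-485 + \left(0 - 11\right) 12} = \sqrt{-485 - 132} = \sqrt{-617} = i \sqrt{617}$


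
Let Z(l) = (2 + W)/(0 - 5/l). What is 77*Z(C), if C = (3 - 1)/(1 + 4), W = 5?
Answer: -1078/25 ≈ -43.120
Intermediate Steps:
C = ⅖ (C = 2/5 = 2*(⅕) = ⅖ ≈ 0.40000)
Z(l) = -7*l/5 (Z(l) = (2 + 5)/(0 - 5/l) = 7/((-5/l)) = 7*(-l/5) = -7*l/5)
77*Z(C) = 77*(-7/5*⅖) = 77*(-14/25) = -1078/25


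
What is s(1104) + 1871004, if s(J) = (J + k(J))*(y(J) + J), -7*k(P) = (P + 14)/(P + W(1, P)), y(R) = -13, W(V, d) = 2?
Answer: 11904526759/3871 ≈ 3.0753e+6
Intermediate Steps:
k(P) = -(14 + P)/(7*(2 + P)) (k(P) = -(P + 14)/(7*(P + 2)) = -(14 + P)/(7*(2 + P)))
s(J) = (-13 + J)*(J + (-14 - J)/(7*(2 + J))) (s(J) = (J + (-14 - J)/(7*(2 + J)))*(-13 + J) = (-13 + J)*(J + (-14 - J)/(7*(2 + J))))
s(1104) + 1871004 = (182 - 183*1104 - 78*1104² + 7*1104³)/(7*(2 + 1104)) + 1871004 = (⅐)*(182 - 202032 - 78*1218816 + 7*1345572864)/1106 + 1871004 = (⅐)*(1/1106)*(182 - 202032 - 95067648 + 9419010048) + 1871004 = (⅐)*(1/1106)*9323740550 + 1871004 = 4661870275/3871 + 1871004 = 11904526759/3871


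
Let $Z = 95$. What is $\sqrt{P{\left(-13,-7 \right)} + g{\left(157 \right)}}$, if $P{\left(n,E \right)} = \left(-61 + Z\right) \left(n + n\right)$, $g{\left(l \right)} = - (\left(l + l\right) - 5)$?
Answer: $i \sqrt{1193} \approx 34.54 i$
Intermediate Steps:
$g{\left(l \right)} = 5 - 2 l$ ($g{\left(l \right)} = - (2 l - 5) = - (-5 + 2 l) = 5 - 2 l$)
$P{\left(n,E \right)} = 68 n$ ($P{\left(n,E \right)} = \left(-61 + 95\right) \left(n + n\right) = 34 \cdot 2 n = 68 n$)
$\sqrt{P{\left(-13,-7 \right)} + g{\left(157 \right)}} = \sqrt{68 \left(-13\right) + \left(5 - 314\right)} = \sqrt{-884 + \left(5 - 314\right)} = \sqrt{-884 - 309} = \sqrt{-1193} = i \sqrt{1193}$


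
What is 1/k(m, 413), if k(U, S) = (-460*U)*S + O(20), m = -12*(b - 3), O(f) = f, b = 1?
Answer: -1/4559500 ≈ -2.1932e-7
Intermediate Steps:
m = 24 (m = -12*(1 - 3) = -12*(-2) = 24)
k(U, S) = 20 - 460*S*U (k(U, S) = (-460*U)*S + 20 = -460*S*U + 20 = 20 - 460*S*U)
1/k(m, 413) = 1/(20 - 460*413*24) = 1/(20 - 4559520) = 1/(-4559500) = -1/4559500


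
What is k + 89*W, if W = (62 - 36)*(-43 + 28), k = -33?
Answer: -34743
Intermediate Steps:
W = -390 (W = 26*(-15) = -390)
k + 89*W = -33 + 89*(-390) = -33 - 34710 = -34743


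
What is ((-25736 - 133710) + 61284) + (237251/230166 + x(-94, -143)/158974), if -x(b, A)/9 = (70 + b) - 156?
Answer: -1795874852895707/18295204842 ≈ -98161.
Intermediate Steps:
x(b, A) = 774 - 9*b (x(b, A) = -9*((70 + b) - 156) = -9*(-86 + b) = 774 - 9*b)
((-25736 - 133710) + 61284) + (237251/230166 + x(-94, -143)/158974) = ((-25736 - 133710) + 61284) + (237251/230166 + (774 - 9*(-94))/158974) = (-159446 + 61284) + (237251*(1/230166) + (774 + 846)*(1/158974)) = -98162 + (237251/230166 + 1620*(1/158974)) = -98162 + (237251/230166 + 810/79487) = -98162 + 19044804697/18295204842 = -1795874852895707/18295204842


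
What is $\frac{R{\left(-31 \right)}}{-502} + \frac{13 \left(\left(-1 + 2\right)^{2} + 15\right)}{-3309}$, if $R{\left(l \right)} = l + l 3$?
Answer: $\frac{152950}{830559} \approx 0.18415$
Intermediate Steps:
$R{\left(l \right)} = 4 l$ ($R{\left(l \right)} = l + 3 l = 4 l$)
$\frac{R{\left(-31 \right)}}{-502} + \frac{13 \left(\left(-1 + 2\right)^{2} + 15\right)}{-3309} = \frac{4 \left(-31\right)}{-502} + \frac{13 \left(\left(-1 + 2\right)^{2} + 15\right)}{-3309} = \left(-124\right) \left(- \frac{1}{502}\right) + 13 \left(1^{2} + 15\right) \left(- \frac{1}{3309}\right) = \frac{62}{251} + 13 \left(1 + 15\right) \left(- \frac{1}{3309}\right) = \frac{62}{251} + 13 \cdot 16 \left(- \frac{1}{3309}\right) = \frac{62}{251} + 208 \left(- \frac{1}{3309}\right) = \frac{62}{251} - \frac{208}{3309} = \frac{152950}{830559}$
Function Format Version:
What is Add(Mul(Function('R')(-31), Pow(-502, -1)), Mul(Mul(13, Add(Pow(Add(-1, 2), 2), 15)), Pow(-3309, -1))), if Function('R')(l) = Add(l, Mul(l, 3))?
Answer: Rational(152950, 830559) ≈ 0.18415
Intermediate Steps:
Function('R')(l) = Mul(4, l) (Function('R')(l) = Add(l, Mul(3, l)) = Mul(4, l))
Add(Mul(Function('R')(-31), Pow(-502, -1)), Mul(Mul(13, Add(Pow(Add(-1, 2), 2), 15)), Pow(-3309, -1))) = Add(Mul(Mul(4, -31), Pow(-502, -1)), Mul(Mul(13, Add(Pow(Add(-1, 2), 2), 15)), Pow(-3309, -1))) = Add(Mul(-124, Rational(-1, 502)), Mul(Mul(13, Add(Pow(1, 2), 15)), Rational(-1, 3309))) = Add(Rational(62, 251), Mul(Mul(13, Add(1, 15)), Rational(-1, 3309))) = Add(Rational(62, 251), Mul(Mul(13, 16), Rational(-1, 3309))) = Add(Rational(62, 251), Mul(208, Rational(-1, 3309))) = Add(Rational(62, 251), Rational(-208, 3309)) = Rational(152950, 830559)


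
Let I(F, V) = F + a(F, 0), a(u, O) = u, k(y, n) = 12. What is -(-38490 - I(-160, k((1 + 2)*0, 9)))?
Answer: 38170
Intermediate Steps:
I(F, V) = 2*F (I(F, V) = F + F = 2*F)
-(-38490 - I(-160, k((1 + 2)*0, 9))) = -(-38490 - 2*(-160)) = -(-38490 - 1*(-320)) = -(-38490 + 320) = -1*(-38170) = 38170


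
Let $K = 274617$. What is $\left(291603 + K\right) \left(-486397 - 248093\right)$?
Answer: $-415882927800$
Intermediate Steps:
$\left(291603 + K\right) \left(-486397 - 248093\right) = \left(291603 + 274617\right) \left(-486397 - 248093\right) = 566220 \left(-734490\right) = -415882927800$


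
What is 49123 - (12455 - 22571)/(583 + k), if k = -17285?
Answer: 410221115/8351 ≈ 49122.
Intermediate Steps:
49123 - (12455 - 22571)/(583 + k) = 49123 - (12455 - 22571)/(583 - 17285) = 49123 - (-10116)/(-16702) = 49123 - (-10116)*(-1)/16702 = 49123 - 1*5058/8351 = 49123 - 5058/8351 = 410221115/8351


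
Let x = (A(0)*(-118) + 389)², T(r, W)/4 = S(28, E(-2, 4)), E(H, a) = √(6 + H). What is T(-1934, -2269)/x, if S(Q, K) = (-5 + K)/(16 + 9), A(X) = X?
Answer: -12/3783025 ≈ -3.1721e-6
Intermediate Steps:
S(Q, K) = -⅕ + K/25 (S(Q, K) = (-5 + K)/25 = (-5 + K)*(1/25) = -⅕ + K/25)
T(r, W) = -12/25 (T(r, W) = 4*(-⅕ + √(6 - 2)/25) = 4*(-⅕ + √4/25) = 4*(-⅕ + (1/25)*2) = 4*(-⅕ + 2/25) = 4*(-3/25) = -12/25)
x = 151321 (x = (0*(-118) + 389)² = (0 + 389)² = 389² = 151321)
T(-1934, -2269)/x = -12/25/151321 = -12/25*1/151321 = -12/3783025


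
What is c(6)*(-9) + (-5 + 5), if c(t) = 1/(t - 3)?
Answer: -3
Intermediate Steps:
c(t) = 1/(-3 + t)
c(6)*(-9) + (-5 + 5) = -9/(-3 + 6) + (-5 + 5) = -9/3 + 0 = (⅓)*(-9) + 0 = -3 + 0 = -3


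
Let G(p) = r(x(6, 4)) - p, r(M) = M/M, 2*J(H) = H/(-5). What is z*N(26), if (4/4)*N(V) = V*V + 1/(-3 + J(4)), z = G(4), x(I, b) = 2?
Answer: -34461/17 ≈ -2027.1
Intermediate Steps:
J(H) = -H/10 (J(H) = (H/(-5))/2 = (H*(-1/5))/2 = (-H/5)/2 = -H/10)
r(M) = 1
G(p) = 1 - p
z = -3 (z = 1 - 1*4 = 1 - 4 = -3)
N(V) = -5/17 + V**2 (N(V) = V*V + 1/(-3 - 1/10*4) = V**2 + 1/(-3 - 2/5) = V**2 + 1/(-17/5) = V**2 - 5/17 = -5/17 + V**2)
z*N(26) = -3*(-5/17 + 26**2) = -3*(-5/17 + 676) = -3*11487/17 = -34461/17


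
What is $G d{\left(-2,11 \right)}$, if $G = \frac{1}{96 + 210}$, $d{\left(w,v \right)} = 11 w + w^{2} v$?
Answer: $\frac{11}{153} \approx 0.071895$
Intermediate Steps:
$d{\left(w,v \right)} = 11 w + v w^{2}$
$G = \frac{1}{306} \approx 0.003268$
$G d{\left(-2,11 \right)} = \frac{\left(-2\right) \left(11 + 11 \left(-2\right)\right)}{306} = \frac{\left(-2\right) \left(11 - 22\right)}{306} = \frac{\left(-2\right) \left(-11\right)}{306} = \frac{1}{306} \cdot 22 = \frac{11}{153}$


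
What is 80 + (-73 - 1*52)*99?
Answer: -12295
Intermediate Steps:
80 + (-73 - 1*52)*99 = 80 + (-73 - 52)*99 = 80 - 125*99 = 80 - 12375 = -12295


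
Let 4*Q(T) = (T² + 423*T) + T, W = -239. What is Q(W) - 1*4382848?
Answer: -17575607/4 ≈ -4.3939e+6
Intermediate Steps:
Q(T) = 106*T + T²/4 (Q(T) = ((T² + 423*T) + T)/4 = (T² + 424*T)/4 = 106*T + T²/4)
Q(W) - 1*4382848 = (¼)*(-239)*(424 - 239) - 1*4382848 = (¼)*(-239)*185 - 4382848 = -44215/4 - 4382848 = -17575607/4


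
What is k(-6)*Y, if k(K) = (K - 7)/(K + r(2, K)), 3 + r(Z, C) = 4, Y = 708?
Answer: 9204/5 ≈ 1840.8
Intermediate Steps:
r(Z, C) = 1 (r(Z, C) = -3 + 4 = 1)
k(K) = (-7 + K)/(1 + K) (k(K) = (K - 7)/(K + 1) = (-7 + K)/(1 + K))
k(-6)*Y = ((-7 - 6)/(1 - 6))*708 = (-13/(-5))*708 = -1/5*(-13)*708 = (13/5)*708 = 9204/5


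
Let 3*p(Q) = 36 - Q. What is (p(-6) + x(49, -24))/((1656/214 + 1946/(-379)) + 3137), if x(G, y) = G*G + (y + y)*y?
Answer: 48217517/42440117 ≈ 1.1361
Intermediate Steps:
p(Q) = 12 - Q/3 (p(Q) = (36 - Q)/3 = 12 - Q/3)
x(G, y) = G² + 2*y² (x(G, y) = G² + (2*y)*y = G² + 2*y²)
(p(-6) + x(49, -24))/((1656/214 + 1946/(-379)) + 3137) = ((12 - ⅓*(-6)) + (49² + 2*(-24)²))/((1656/214 + 1946/(-379)) + 3137) = ((12 + 2) + (2401 + 2*576))/((1656*(1/214) + 1946*(-1/379)) + 3137) = (14 + (2401 + 1152))/((828/107 - 1946/379) + 3137) = (14 + 3553)/(105590/40553 + 3137) = 3567/(127320351/40553) = 3567*(40553/127320351) = 48217517/42440117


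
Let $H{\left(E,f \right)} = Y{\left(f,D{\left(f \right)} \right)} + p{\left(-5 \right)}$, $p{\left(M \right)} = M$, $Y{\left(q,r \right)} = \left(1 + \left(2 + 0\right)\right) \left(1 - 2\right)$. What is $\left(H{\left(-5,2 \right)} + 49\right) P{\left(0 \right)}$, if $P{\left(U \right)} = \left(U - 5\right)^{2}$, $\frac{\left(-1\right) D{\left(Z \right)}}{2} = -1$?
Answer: $1025$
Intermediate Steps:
$D{\left(Z \right)} = 2$ ($D{\left(Z \right)} = \left(-2\right) \left(-1\right) = 2$)
$P{\left(U \right)} = \left(-5 + U\right)^{2}$
$Y{\left(q,r \right)} = -3$ ($Y{\left(q,r \right)} = \left(1 + 2\right) \left(-1\right) = 3 \left(-1\right) = -3$)
$H{\left(E,f \right)} = -8$ ($H{\left(E,f \right)} = -3 - 5 = -8$)
$\left(H{\left(-5,2 \right)} + 49\right) P{\left(0 \right)} = \left(-8 + 49\right) \left(-5 + 0\right)^{2} = 41 \left(-5\right)^{2} = 41 \cdot 25 = 1025$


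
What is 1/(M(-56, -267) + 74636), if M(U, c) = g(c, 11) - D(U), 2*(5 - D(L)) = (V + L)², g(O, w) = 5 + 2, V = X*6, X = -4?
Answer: 1/77838 ≈ 1.2847e-5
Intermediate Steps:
V = -24 (V = -4*6 = -24)
g(O, w) = 7
D(L) = 5 - (-24 + L)²/2
M(U, c) = 2 + (-24 + U)²/2 (M(U, c) = 7 - (5 - (-24 + U)²/2) = 7 + (-5 + (-24 + U)²/2) = 2 + (-24 + U)²/2)
1/(M(-56, -267) + 74636) = 1/((2 + (-24 - 56)²/2) + 74636) = 1/((2 + (½)*(-80)²) + 74636) = 1/((2 + (½)*6400) + 74636) = 1/((2 + 3200) + 74636) = 1/(3202 + 74636) = 1/77838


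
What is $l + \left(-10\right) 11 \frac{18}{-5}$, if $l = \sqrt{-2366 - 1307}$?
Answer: $396 + i \sqrt{3673} \approx 396.0 + 60.605 i$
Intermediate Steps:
$l = i \sqrt{3673}$ ($l = \sqrt{-3673} = i \sqrt{3673} \approx 60.605 i$)
$l + \left(-10\right) 11 \frac{18}{-5} = i \sqrt{3673} + \left(-10\right) 11 \frac{18}{-5} = i \sqrt{3673} - 110 \cdot 18 \left(- \frac{1}{5}\right) = i \sqrt{3673} - -396 = i \sqrt{3673} + 396 = 396 + i \sqrt{3673}$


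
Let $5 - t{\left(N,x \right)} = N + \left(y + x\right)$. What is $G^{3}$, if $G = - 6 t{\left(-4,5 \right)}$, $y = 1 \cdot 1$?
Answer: $-5832$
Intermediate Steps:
$y = 1$
$t{\left(N,x \right)} = 4 - N - x$ ($t{\left(N,x \right)} = 5 - \left(N + \left(1 + x\right)\right) = 5 - \left(1 + N + x\right) = 4 - N - x$)
$G = -18$ ($G = - 6 \left(4 - -4 - 5\right) = - 6 \left(4 + 4 - 5\right) = \left(-6\right) 3 = -18$)
$G^{3} = \left(-18\right)^{3} = -5832$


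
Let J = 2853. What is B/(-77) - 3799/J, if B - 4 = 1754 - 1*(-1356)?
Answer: -9176765/219681 ≈ -41.773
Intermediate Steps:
B = 3114 (B = 4 + (1754 - 1*(-1356)) = 4 + (1754 + 1356) = 4 + 3110 = 3114)
B/(-77) - 3799/J = 3114/(-77) - 3799/2853 = 3114*(-1/77) - 3799*1/2853 = -3114/77 - 3799/2853 = -9176765/219681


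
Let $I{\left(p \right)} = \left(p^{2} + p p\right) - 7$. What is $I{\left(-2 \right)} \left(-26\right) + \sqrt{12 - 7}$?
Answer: $-26 + \sqrt{5} \approx -23.764$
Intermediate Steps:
$I{\left(p \right)} = -7 + 2 p^{2}$ ($I{\left(p \right)} = \left(p^{2} + p^{2}\right) - 7 = 2 p^{2} - 7 = -7 + 2 p^{2}$)
$I{\left(-2 \right)} \left(-26\right) + \sqrt{12 - 7} = \left(-7 + 2 \left(-2\right)^{2}\right) \left(-26\right) + \sqrt{12 - 7} = \left(-7 + 2 \cdot 4\right) \left(-26\right) + \sqrt{5} = \left(-7 + 8\right) \left(-26\right) + \sqrt{5} = 1 \left(-26\right) + \sqrt{5} = -26 + \sqrt{5}$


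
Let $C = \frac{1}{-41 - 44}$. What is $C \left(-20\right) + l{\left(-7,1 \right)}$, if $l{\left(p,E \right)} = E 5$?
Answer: $\frac{89}{17} \approx 5.2353$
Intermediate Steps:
$l{\left(p,E \right)} = 5 E$
$C = - \frac{1}{85}$ ($C = \frac{1}{-85} = - \frac{1}{85} \approx -0.011765$)
$C \left(-20\right) + l{\left(-7,1 \right)} = \left(- \frac{1}{85}\right) \left(-20\right) + 5 \cdot 1 = \frac{4}{17} + 5 = \frac{89}{17}$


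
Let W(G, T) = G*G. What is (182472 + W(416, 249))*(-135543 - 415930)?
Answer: -196064092744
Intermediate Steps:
W(G, T) = G**2
(182472 + W(416, 249))*(-135543 - 415930) = (182472 + 416**2)*(-135543 - 415930) = (182472 + 173056)*(-551473) = 355528*(-551473) = -196064092744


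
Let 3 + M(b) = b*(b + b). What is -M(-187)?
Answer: -69935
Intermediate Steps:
M(b) = -3 + 2*b² (M(b) = -3 + b*(b + b) = -3 + b*(2*b) = -3 + 2*b²)
-M(-187) = -(-3 + 2*(-187)²) = -(-3 + 2*34969) = -(-3 + 69938) = -1*69935 = -69935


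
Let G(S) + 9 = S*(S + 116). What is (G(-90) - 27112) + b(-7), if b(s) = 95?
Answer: -29366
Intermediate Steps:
G(S) = -9 + S*(116 + S) (G(S) = -9 + S*(S + 116) = -9 + S*(116 + S))
(G(-90) - 27112) + b(-7) = ((-9 + (-90)² + 116*(-90)) - 27112) + 95 = ((-9 + 8100 - 10440) - 27112) + 95 = (-2349 - 27112) + 95 = -29461 + 95 = -29366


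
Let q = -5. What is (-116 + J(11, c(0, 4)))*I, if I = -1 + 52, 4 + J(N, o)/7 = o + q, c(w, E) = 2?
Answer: -8415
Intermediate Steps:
J(N, o) = -63 + 7*o (J(N, o) = -28 + 7*(o - 5) = -28 + 7*(-5 + o) = -28 + (-35 + 7*o) = -63 + 7*o)
I = 51
(-116 + J(11, c(0, 4)))*I = (-116 + (-63 + 7*2))*51 = (-116 + (-63 + 14))*51 = (-116 - 49)*51 = -165*51 = -8415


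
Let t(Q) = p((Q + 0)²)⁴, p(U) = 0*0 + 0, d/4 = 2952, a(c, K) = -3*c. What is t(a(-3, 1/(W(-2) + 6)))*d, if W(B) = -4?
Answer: 0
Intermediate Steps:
d = 11808 (d = 4*2952 = 11808)
p(U) = 0 (p(U) = 0 + 0 = 0)
t(Q) = 0 (t(Q) = 0⁴ = 0)
t(a(-3, 1/(W(-2) + 6)))*d = 0*11808 = 0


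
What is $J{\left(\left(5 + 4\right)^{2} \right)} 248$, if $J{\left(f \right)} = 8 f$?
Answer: $160704$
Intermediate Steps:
$J{\left(\left(5 + 4\right)^{2} \right)} 248 = 8 \left(5 + 4\right)^{2} \cdot 248 = 8 \cdot 9^{2} \cdot 248 = 8 \cdot 81 \cdot 248 = 648 \cdot 248 = 160704$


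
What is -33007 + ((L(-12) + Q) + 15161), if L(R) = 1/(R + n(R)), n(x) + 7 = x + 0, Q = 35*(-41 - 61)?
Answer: -663897/31 ≈ -21416.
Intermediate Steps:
Q = -3570 (Q = 35*(-102) = -3570)
n(x) = -7 + x (n(x) = -7 + (x + 0) = -7 + x)
L(R) = 1/(-7 + 2*R) (L(R) = 1/(R + (-7 + R)) = 1/(-7 + 2*R))
-33007 + ((L(-12) + Q) + 15161) = -33007 + ((1/(-7 + 2*(-12)) - 3570) + 15161) = -33007 + ((1/(-7 - 24) - 3570) + 15161) = -33007 + ((1/(-31) - 3570) + 15161) = -33007 + ((-1/31 - 3570) + 15161) = -33007 + (-110671/31 + 15161) = -33007 + 359320/31 = -663897/31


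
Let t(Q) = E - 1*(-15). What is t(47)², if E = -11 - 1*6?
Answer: 4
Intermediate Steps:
E = -17 (E = -11 - 6 = -17)
t(Q) = -2 (t(Q) = -17 - 1*(-15) = -17 + 15 = -2)
t(47)² = (-2)² = 4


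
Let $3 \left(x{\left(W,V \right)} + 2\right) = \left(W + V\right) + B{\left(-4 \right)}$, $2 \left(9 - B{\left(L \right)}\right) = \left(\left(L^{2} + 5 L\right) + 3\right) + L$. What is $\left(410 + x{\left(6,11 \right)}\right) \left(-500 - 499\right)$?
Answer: $- \frac{834165}{2} \approx -4.1708 \cdot 10^{5}$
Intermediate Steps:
$B{\left(L \right)} = \frac{15}{2} - 3 L - \frac{L^{2}}{2}$ ($B{\left(L \right)} = 9 - \frac{\left(\left(L^{2} + 5 L\right) + 3\right) + L}{2} = 9 - \frac{\left(3 + L^{2} + 5 L\right) + L}{2} = 9 - \frac{3 + L^{2} + 6 L}{2} = 9 - \left(\frac{3}{2} + \frac{L^{2}}{2} + 3 L\right) = \frac{15}{2} - 3 L - \frac{L^{2}}{2}$)
$x{\left(W,V \right)} = \frac{11}{6} + \frac{V}{3} + \frac{W}{3}$ ($x{\left(W,V \right)} = -2 + \frac{\left(W + V\right) - \left(- \frac{39}{2} + 8\right)}{3} = -2 + \frac{\left(V + W\right) + \left(\frac{15}{2} + 12 - 8\right)}{3} = -2 + \frac{\left(V + W\right) + \frac{23}{2}}{3} = -2 + \frac{\frac{23}{2} + V + W}{3} = -2 + \left(\frac{23}{6} + \frac{V}{3} + \frac{W}{3}\right) = \frac{11}{6} + \frac{V}{3} + \frac{W}{3}$)
$\left(410 + x{\left(6,11 \right)}\right) \left(-500 - 499\right) = \left(410 + \left(\frac{11}{6} + \frac{1}{3} \cdot 11 + \frac{1}{3} \cdot 6\right)\right) \left(-500 - 499\right) = \left(410 + \left(\frac{11}{6} + \frac{11}{3} + 2\right)\right) \left(-999\right) = \left(410 + \frac{15}{2}\right) \left(-999\right) = \frac{835}{2} \left(-999\right) = - \frac{834165}{2}$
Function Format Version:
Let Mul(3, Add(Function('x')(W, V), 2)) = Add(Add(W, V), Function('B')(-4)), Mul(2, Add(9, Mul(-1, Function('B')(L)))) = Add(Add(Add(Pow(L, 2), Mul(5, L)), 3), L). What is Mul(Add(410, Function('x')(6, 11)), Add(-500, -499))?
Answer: Rational(-834165, 2) ≈ -4.1708e+5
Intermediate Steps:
Function('B')(L) = Add(Rational(15, 2), Mul(-3, L), Mul(Rational(-1, 2), Pow(L, 2))) (Function('B')(L) = Add(9, Mul(Rational(-1, 2), Add(Add(Add(Pow(L, 2), Mul(5, L)), 3), L))) = Add(9, Mul(Rational(-1, 2), Add(Add(3, Pow(L, 2), Mul(5, L)), L))) = Add(9, Mul(Rational(-1, 2), Add(3, Pow(L, 2), Mul(6, L)))) = Add(9, Add(Rational(-3, 2), Mul(-3, L), Mul(Rational(-1, 2), Pow(L, 2)))) = Add(Rational(15, 2), Mul(-3, L), Mul(Rational(-1, 2), Pow(L, 2))))
Function('x')(W, V) = Add(Rational(11, 6), Mul(Rational(1, 3), V), Mul(Rational(1, 3), W)) (Function('x')(W, V) = Add(-2, Mul(Rational(1, 3), Add(Add(W, V), Add(Rational(15, 2), Mul(-3, -4), Mul(Rational(-1, 2), Pow(-4, 2)))))) = Add(-2, Mul(Rational(1, 3), Add(Add(V, W), Add(Rational(15, 2), 12, Mul(Rational(-1, 2), 16))))) = Add(-2, Mul(Rational(1, 3), Add(Add(V, W), Add(Rational(15, 2), 12, -8)))) = Add(-2, Mul(Rational(1, 3), Add(Add(V, W), Rational(23, 2)))) = Add(-2, Mul(Rational(1, 3), Add(Rational(23, 2), V, W))) = Add(-2, Add(Rational(23, 6), Mul(Rational(1, 3), V), Mul(Rational(1, 3), W))) = Add(Rational(11, 6), Mul(Rational(1, 3), V), Mul(Rational(1, 3), W)))
Mul(Add(410, Function('x')(6, 11)), Add(-500, -499)) = Mul(Add(410, Add(Rational(11, 6), Mul(Rational(1, 3), 11), Mul(Rational(1, 3), 6))), Add(-500, -499)) = Mul(Add(410, Add(Rational(11, 6), Rational(11, 3), 2)), -999) = Mul(Add(410, Rational(15, 2)), -999) = Mul(Rational(835, 2), -999) = Rational(-834165, 2)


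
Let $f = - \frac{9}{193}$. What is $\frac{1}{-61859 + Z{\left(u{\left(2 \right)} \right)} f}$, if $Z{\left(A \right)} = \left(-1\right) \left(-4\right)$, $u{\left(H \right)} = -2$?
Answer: $- \frac{193}{11938823} \approx -1.6166 \cdot 10^{-5}$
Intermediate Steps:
$Z{\left(A \right)} = 4$
$f = - \frac{9}{193}$ ($f = \left(-9\right) \frac{1}{193} = - \frac{9}{193} \approx -0.046632$)
$\frac{1}{-61859 + Z{\left(u{\left(2 \right)} \right)} f} = \frac{1}{-61859 + 4 \left(- \frac{9}{193}\right)} = \frac{1}{-61859 - \frac{36}{193}} = \frac{1}{- \frac{11938823}{193}} = - \frac{193}{11938823}$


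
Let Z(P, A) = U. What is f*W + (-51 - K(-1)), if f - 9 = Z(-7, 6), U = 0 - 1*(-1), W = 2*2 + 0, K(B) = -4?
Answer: -7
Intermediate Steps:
W = 4 (W = 4 + 0 = 4)
U = 1 (U = 0 + 1 = 1)
Z(P, A) = 1
f = 10 (f = 9 + 1 = 10)
f*W + (-51 - K(-1)) = 10*4 + (-51 - 1*(-4)) = 40 + (-51 + 4) = 40 - 47 = -7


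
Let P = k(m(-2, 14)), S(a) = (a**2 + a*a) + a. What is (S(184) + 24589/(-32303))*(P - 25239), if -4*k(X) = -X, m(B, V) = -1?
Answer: -221420901343343/129212 ≈ -1.7136e+9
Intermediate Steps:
S(a) = a + 2*a**2 (S(a) = (a**2 + a**2) + a = 2*a**2 + a = a + 2*a**2)
k(X) = X/4 (k(X) = -(-1)*X/4 = X/4)
P = -1/4 (P = (1/4)*(-1) = -1/4 ≈ -0.25000)
(S(184) + 24589/(-32303))*(P - 25239) = (184*(1 + 2*184) + 24589/(-32303))*(-1/4 - 25239) = (184*(1 + 368) + 24589*(-1/32303))*(-100957/4) = (184*369 - 24589/32303)*(-100957/4) = (67896 - 24589/32303)*(-100957/4) = (2193219899/32303)*(-100957/4) = -221420901343343/129212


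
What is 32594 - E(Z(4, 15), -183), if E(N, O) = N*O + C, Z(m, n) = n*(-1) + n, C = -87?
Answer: 32681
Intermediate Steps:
Z(m, n) = 0 (Z(m, n) = -n + n = 0)
E(N, O) = -87 + N*O (E(N, O) = N*O - 87 = -87 + N*O)
32594 - E(Z(4, 15), -183) = 32594 - (-87 + 0*(-183)) = 32594 - (-87 + 0) = 32594 - 1*(-87) = 32594 + 87 = 32681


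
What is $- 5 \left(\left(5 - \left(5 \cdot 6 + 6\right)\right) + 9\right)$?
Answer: $110$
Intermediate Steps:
$- 5 \left(\left(5 - \left(5 \cdot 6 + 6\right)\right) + 9\right) = - 5 \left(\left(5 - \left(30 + 6\right)\right) + 9\right) = - 5 \left(\left(5 - 36\right) + 9\right) = - 5 \left(-31 + 9\right) = \left(-5\right) \left(-22\right) = 110$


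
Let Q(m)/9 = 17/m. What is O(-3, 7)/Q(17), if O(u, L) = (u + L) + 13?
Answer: 17/9 ≈ 1.8889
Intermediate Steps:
O(u, L) = 13 + L + u (O(u, L) = (L + u) + 13 = 13 + L + u)
Q(m) = 153/m (Q(m) = 9*(17/m) = 153/m)
O(-3, 7)/Q(17) = (13 + 7 - 3)/((153/17)) = 17/((153*(1/17))) = 17/9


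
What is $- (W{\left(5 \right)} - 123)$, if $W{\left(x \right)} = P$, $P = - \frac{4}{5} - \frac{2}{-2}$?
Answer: $\frac{614}{5} \approx 122.8$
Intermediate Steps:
$P = \frac{1}{5}$ ($P = \left(-4\right) \frac{1}{5} - -1 = - \frac{4}{5} + 1 = \frac{1}{5} \approx 0.2$)
$W{\left(x \right)} = \frac{1}{5}$
$- (W{\left(5 \right)} - 123) = - (\frac{1}{5} - 123) = \left(-1\right) \left(- \frac{614}{5}\right) = \frac{614}{5}$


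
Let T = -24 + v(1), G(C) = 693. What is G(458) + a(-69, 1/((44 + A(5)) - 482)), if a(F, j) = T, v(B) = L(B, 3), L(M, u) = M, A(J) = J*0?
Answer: 670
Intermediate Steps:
A(J) = 0
v(B) = B
T = -23 (T = -24 + 1 = -23)
a(F, j) = -23
G(458) + a(-69, 1/((44 + A(5)) - 482)) = 693 - 23 = 670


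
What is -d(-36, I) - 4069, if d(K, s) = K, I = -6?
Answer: -4033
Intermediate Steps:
-d(-36, I) - 4069 = -1*(-36) - 4069 = 36 - 4069 = -4033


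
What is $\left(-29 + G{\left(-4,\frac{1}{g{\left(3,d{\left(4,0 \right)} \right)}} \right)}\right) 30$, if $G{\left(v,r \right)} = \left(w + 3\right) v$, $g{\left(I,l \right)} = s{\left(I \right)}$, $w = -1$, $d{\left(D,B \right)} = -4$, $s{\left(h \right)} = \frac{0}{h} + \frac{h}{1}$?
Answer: $-1110$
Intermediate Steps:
$s{\left(h \right)} = h$ ($s{\left(h \right)} = 0 + h 1 = 0 + h = h$)
$g{\left(I,l \right)} = I$
$G{\left(v,r \right)} = 2 v$ ($G{\left(v,r \right)} = \left(-1 + 3\right) v = 2 v$)
$\left(-29 + G{\left(-4,\frac{1}{g{\left(3,d{\left(4,0 \right)} \right)}} \right)}\right) 30 = \left(-29 + 2 \left(-4\right)\right) 30 = \left(-29 - 8\right) 30 = \left(-37\right) 30 = -1110$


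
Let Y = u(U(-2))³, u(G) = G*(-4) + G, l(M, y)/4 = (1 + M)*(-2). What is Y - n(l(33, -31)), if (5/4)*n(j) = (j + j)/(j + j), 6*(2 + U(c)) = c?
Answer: 1711/5 ≈ 342.20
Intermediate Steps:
l(M, y) = -8 - 8*M (l(M, y) = 4*((1 + M)*(-2)) = 4*(-2 - 2*M) = -8 - 8*M)
U(c) = -2 + c/6
n(j) = ⅘ (n(j) = 4*((j + j)/(j + j))/5 = 4*((2*j)/((2*j)))/5 = 4*((2*j)*(1/(2*j)))/5 = (⅘)*1 = ⅘)
u(G) = -3*G (u(G) = -4*G + G = -3*G)
Y = 343 (Y = (-3*(-2 + (⅙)*(-2)))³ = (-3*(-2 - ⅓))³ = (-3*(-7/3))³ = 7³ = 343)
Y - n(l(33, -31)) = 343 - 1*⅘ = 343 - ⅘ = 1711/5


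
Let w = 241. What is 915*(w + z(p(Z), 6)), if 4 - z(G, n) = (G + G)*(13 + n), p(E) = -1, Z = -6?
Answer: 258945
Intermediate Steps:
z(G, n) = 4 - 2*G*(13 + n) (z(G, n) = 4 - (G + G)*(13 + n) = 4 - 2*G*(13 + n))
915*(w + z(p(Z), 6)) = 915*(241 + (4 - 26*(-1) - 2*(-1)*6)) = 915*(241 + (4 + 26 + 12)) = 915*(241 + 42) = 915*283 = 258945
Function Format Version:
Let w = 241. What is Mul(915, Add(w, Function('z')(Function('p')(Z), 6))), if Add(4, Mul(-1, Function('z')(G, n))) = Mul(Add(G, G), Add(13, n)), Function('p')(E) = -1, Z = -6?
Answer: 258945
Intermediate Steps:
Function('z')(G, n) = Add(4, Mul(-2, G, Add(13, n))) (Function('z')(G, n) = Add(4, Mul(-1, Mul(Add(G, G), Add(13, n)))) = Add(4, Mul(-1, Mul(Mul(2, G), Add(13, n)))) = Add(4, Mul(-1, Mul(2, G, Add(13, n)))) = Add(4, Mul(-2, G, Add(13, n))))
Mul(915, Add(w, Function('z')(Function('p')(Z), 6))) = Mul(915, Add(241, Add(4, Mul(-26, -1), Mul(-2, -1, 6)))) = Mul(915, Add(241, Add(4, 26, 12))) = Mul(915, Add(241, 42)) = Mul(915, 283) = 258945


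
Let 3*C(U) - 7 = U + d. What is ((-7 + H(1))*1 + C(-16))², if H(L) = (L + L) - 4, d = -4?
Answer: 1600/9 ≈ 177.78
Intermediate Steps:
H(L) = -4 + 2*L (H(L) = 2*L - 4 = -4 + 2*L)
C(U) = 1 + U/3 (C(U) = 7/3 + (U - 4)/3 = 7/3 + (-4 + U)/3 = 7/3 + (-4/3 + U/3) = 1 + U/3)
((-7 + H(1))*1 + C(-16))² = ((-7 + (-4 + 2*1))*1 + (1 + (⅓)*(-16)))² = ((-7 + (-4 + 2))*1 + (1 - 16/3))² = ((-7 - 2)*1 - 13/3)² = (-9*1 - 13/3)² = (-9 - 13/3)² = (-40/3)² = 1600/9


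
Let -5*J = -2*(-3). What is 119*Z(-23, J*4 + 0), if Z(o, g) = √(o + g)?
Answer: 119*I*√695/5 ≈ 627.44*I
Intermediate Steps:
J = -6/5 (J = -(-2)*(-3)/5 = -⅕*6 = -6/5 ≈ -1.2000)
Z(o, g) = √(g + o)
119*Z(-23, J*4 + 0) = 119*√((-6/5*4 + 0) - 23) = 119*√((-24/5 + 0) - 23) = 119*√(-24/5 - 23) = 119*√(-139/5) = 119*(I*√695/5) = 119*I*√695/5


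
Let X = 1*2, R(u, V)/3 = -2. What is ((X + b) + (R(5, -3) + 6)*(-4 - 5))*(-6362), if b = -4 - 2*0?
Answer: 12724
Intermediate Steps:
R(u, V) = -6 (R(u, V) = 3*(-2) = -6)
X = 2
b = -4 (b = -4 + 0 = -4)
((X + b) + (R(5, -3) + 6)*(-4 - 5))*(-6362) = ((2 - 4) + (-6 + 6)*(-4 - 5))*(-6362) = (-2 + 0*(-9))*(-6362) = (-2 + 0)*(-6362) = -2*(-6362) = 12724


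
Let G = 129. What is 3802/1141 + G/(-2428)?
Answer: 9084067/2770348 ≈ 3.2790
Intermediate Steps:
3802/1141 + G/(-2428) = 3802/1141 + 129/(-2428) = 3802*(1/1141) + 129*(-1/2428) = 3802/1141 - 129/2428 = 9084067/2770348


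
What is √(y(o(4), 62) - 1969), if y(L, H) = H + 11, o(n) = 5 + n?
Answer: 2*I*√474 ≈ 43.543*I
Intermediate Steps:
y(L, H) = 11 + H
√(y(o(4), 62) - 1969) = √((11 + 62) - 1969) = √(73 - 1969) = √(-1896) = 2*I*√474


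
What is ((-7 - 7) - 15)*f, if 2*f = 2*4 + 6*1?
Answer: -203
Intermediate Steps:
f = 7 (f = (2*4 + 6*1)/2 = (8 + 6)/2 = (½)*14 = 7)
((-7 - 7) - 15)*f = ((-7 - 7) - 15)*7 = (-14 - 15)*7 = -29*7 = -203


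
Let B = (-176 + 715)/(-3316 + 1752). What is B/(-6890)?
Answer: 539/10775960 ≈ 5.0019e-5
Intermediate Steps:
B = -539/1564 (B = 539/(-1564) = 539*(-1/1564) = -539/1564 ≈ -0.34463)
B/(-6890) = -539/1564/(-6890) = -539/1564*(-1/6890) = 539/10775960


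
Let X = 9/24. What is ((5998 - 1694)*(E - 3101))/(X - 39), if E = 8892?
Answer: -199395712/309 ≈ -6.4529e+5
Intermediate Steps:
X = 3/8 (X = 9*(1/24) = 3/8 ≈ 0.37500)
((5998 - 1694)*(E - 3101))/(X - 39) = ((5998 - 1694)*(8892 - 3101))/(3/8 - 39) = (4304*5791)/(-309/8) = -8/309*24924464 = -199395712/309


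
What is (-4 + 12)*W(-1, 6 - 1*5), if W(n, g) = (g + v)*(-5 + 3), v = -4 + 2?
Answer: 16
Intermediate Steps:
v = -2
W(n, g) = 4 - 2*g (W(n, g) = (g - 2)*(-5 + 3) = (-2 + g)*(-2) = 4 - 2*g)
(-4 + 12)*W(-1, 6 - 1*5) = (-4 + 12)*(4 - 2*(6 - 1*5)) = 8*(4 - 2*(6 - 5)) = 8*(4 - 2*1) = 8*(4 - 2) = 8*2 = 16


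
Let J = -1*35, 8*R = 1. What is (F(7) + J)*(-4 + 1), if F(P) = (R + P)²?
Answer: -3027/64 ≈ -47.297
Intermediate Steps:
R = ⅛ (R = (⅛)*1 = ⅛ ≈ 0.12500)
J = -35
F(P) = (⅛ + P)²
(F(7) + J)*(-4 + 1) = ((1 + 8*7)²/64 - 35)*(-4 + 1) = ((1 + 56)²/64 - 35)*(-3) = ((1/64)*57² - 35)*(-3) = ((1/64)*3249 - 35)*(-3) = (3249/64 - 35)*(-3) = (1009/64)*(-3) = -3027/64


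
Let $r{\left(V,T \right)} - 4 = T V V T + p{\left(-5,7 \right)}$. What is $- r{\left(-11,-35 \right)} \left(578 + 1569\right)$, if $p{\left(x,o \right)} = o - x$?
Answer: $-318273427$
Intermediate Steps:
$r{\left(V,T \right)} = 16 + T^{2} V^{2}$ ($r{\left(V,T \right)} = 4 + \left(T V V T + \left(7 - -5\right)\right) = 4 + \left(T V^{2} T + \left(7 + 5\right)\right) = 4 + \left(T^{2} V^{2} + 12\right) = 4 + \left(12 + T^{2} V^{2}\right) = 16 + T^{2} V^{2}$)
$- r{\left(-11,-35 \right)} \left(578 + 1569\right) = - \left(16 + \left(-35\right)^{2} \left(-11\right)^{2}\right) \left(578 + 1569\right) = - \left(16 + 1225 \cdot 121\right) 2147 = - \left(16 + 148225\right) 2147 = - 148241 \cdot 2147 = \left(-1\right) 318273427 = -318273427$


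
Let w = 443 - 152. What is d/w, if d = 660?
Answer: 220/97 ≈ 2.2680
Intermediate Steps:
w = 291
d/w = 660/291 = 660*(1/291) = 220/97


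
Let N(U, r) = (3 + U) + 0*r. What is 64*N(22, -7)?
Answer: 1600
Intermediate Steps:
N(U, r) = 3 + U (N(U, r) = (3 + U) + 0 = 3 + U)
64*N(22, -7) = 64*(3 + 22) = 64*25 = 1600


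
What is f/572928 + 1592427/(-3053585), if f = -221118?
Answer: -264591437381/291580724480 ≈ -0.90744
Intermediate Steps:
f/572928 + 1592427/(-3053585) = -221118/572928 + 1592427/(-3053585) = -221118*1/572928 + 1592427*(-1/3053585) = -36853/95488 - 1592427/3053585 = -264591437381/291580724480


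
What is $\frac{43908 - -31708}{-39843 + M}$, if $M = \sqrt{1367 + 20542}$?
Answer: $- \frac{251064024}{132286895} - \frac{18904 \sqrt{21909}}{396860685} \approx -1.9049$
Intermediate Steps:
$M = \sqrt{21909} \approx 148.02$
$\frac{43908 - -31708}{-39843 + M} = \frac{43908 - -31708}{-39843 + \sqrt{21909}} = \frac{43908 + 31708}{-39843 + \sqrt{21909}} = \frac{75616}{-39843 + \sqrt{21909}}$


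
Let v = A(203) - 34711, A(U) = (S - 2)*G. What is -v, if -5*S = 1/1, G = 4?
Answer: 173599/5 ≈ 34720.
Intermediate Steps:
S = -1/5 (S = -1/5/1 = -1/5*1 = -1/5 ≈ -0.20000)
A(U) = -44/5 (A(U) = (-1/5 - 2)*4 = -11/5*4 = -44/5)
v = -173599/5 (v = -44/5 - 34711 = -173599/5 ≈ -34720.)
-v = -1*(-173599/5) = 173599/5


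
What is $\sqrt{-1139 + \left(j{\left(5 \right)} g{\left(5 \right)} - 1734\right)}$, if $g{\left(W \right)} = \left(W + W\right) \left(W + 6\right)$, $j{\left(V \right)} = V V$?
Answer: $i \sqrt{123} \approx 11.091 i$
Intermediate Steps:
$j{\left(V \right)} = V^{2}$
$g{\left(W \right)} = 2 W \left(6 + W\right)$
$\sqrt{-1139 + \left(j{\left(5 \right)} g{\left(5 \right)} - 1734\right)} = \sqrt{-1139 - \left(1734 - 5^{2} \cdot 2 \cdot 5 \left(6 + 5\right)\right)} = \sqrt{-1139 - \left(1734 - 25 \cdot 2 \cdot 5 \cdot 11\right)} = \sqrt{-1139 + \left(25 \cdot 110 - 1734\right)} = \sqrt{-1139 + \left(2750 - 1734\right)} = \sqrt{-1139 + 1016} = \sqrt{-123} = i \sqrt{123}$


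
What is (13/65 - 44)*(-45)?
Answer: 1971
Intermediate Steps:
(13/65 - 44)*(-45) = (13*(1/65) - 44)*(-45) = (⅕ - 44)*(-45) = -219/5*(-45) = 1971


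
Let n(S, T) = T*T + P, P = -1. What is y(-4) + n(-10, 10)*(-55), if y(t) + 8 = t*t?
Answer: -5437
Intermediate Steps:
n(S, T) = -1 + T**2 (n(S, T) = T*T - 1 = T**2 - 1 = -1 + T**2)
y(t) = -8 + t**2 (y(t) = -8 + t*t = -8 + t**2)
y(-4) + n(-10, 10)*(-55) = (-8 + (-4)**2) + (-1 + 10**2)*(-55) = (-8 + 16) + (-1 + 100)*(-55) = 8 + 99*(-55) = 8 - 5445 = -5437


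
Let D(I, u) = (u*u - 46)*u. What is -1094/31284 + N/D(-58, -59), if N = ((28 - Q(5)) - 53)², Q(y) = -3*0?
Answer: -8042267/211339062 ≈ -0.038054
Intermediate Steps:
Q(y) = 0
D(I, u) = u*(-46 + u²) (D(I, u) = (u² - 46)*u = (-46 + u²)*u = u*(-46 + u²))
N = 625 (N = ((28 - 1*0) - 53)² = ((28 + 0) - 53)² = (28 - 53)² = (-25)² = 625)
-1094/31284 + N/D(-58, -59) = -1094/31284 + 625/((-59*(-46 + (-59)²))) = -1094*1/31284 + 625/((-59*(-46 + 3481))) = -547/15642 + 625/((-59*3435)) = -547/15642 + 625/(-202665) = -547/15642 + 625*(-1/202665) = -547/15642 - 125/40533 = -8042267/211339062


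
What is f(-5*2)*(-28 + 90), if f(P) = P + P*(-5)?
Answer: 2480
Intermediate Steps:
f(P) = -4*P (f(P) = P - 5*P = -4*P)
f(-5*2)*(-28 + 90) = (-(-20)*2)*(-28 + 90) = -4*(-10)*62 = 40*62 = 2480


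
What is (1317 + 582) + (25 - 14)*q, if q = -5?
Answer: 1844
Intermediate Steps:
(1317 + 582) + (25 - 14)*q = (1317 + 582) + (25 - 14)*(-5) = 1899 + 11*(-5) = 1899 - 55 = 1844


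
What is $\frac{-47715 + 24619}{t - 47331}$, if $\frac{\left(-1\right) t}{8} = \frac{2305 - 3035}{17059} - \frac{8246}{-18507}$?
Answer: $\frac{235214814408}{482062273885} \approx 0.48793$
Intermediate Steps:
$t = - \frac{32815072}{10184223}$ ($t = - 8 \left(\frac{2305 - 3035}{17059} - \frac{8246}{-18507}\right) = - 8 \left(\left(2305 - 3035\right) \frac{1}{17059} - - \frac{266}{597}\right) = - 8 \left(\left(-730\right) \frac{1}{17059} + \frac{266}{597}\right) = - 8 \left(- \frac{730}{17059} + \frac{266}{597}\right) = \left(-8\right) \frac{4101884}{10184223} = - \frac{32815072}{10184223} \approx -3.2221$)
$\frac{-47715 + 24619}{t - 47331} = \frac{-47715 + 24619}{- \frac{32815072}{10184223} - 47331} = - \frac{23096}{- \frac{482062273885}{10184223}} = \left(-23096\right) \left(- \frac{10184223}{482062273885}\right) = \frac{235214814408}{482062273885}$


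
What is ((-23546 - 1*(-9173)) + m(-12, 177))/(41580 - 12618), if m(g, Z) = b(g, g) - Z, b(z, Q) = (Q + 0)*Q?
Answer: -2401/4827 ≈ -0.49741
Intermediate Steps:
b(z, Q) = Q**2 (b(z, Q) = Q*Q = Q**2)
m(g, Z) = g**2 - Z
((-23546 - 1*(-9173)) + m(-12, 177))/(41580 - 12618) = ((-23546 - 1*(-9173)) + ((-12)**2 - 1*177))/(41580 - 12618) = ((-23546 + 9173) + (144 - 177))/28962 = (-14373 - 33)*(1/28962) = -14406*1/28962 = -2401/4827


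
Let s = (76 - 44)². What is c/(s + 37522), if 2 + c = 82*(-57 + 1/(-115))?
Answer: -268911/2216395 ≈ -0.12133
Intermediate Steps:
s = 1024 (s = 32² = 1024)
c = -537822/115 (c = -2 + 82*(-57 + 1/(-115)) = -2 + 82*(-57 - 1/115) = -2 + 82*(-6556/115) = -2 - 537592/115 = -537822/115 ≈ -4676.7)
c/(s + 37522) = -537822/(115*(1024 + 37522)) = -537822/115/38546 = -537822/115*1/38546 = -268911/2216395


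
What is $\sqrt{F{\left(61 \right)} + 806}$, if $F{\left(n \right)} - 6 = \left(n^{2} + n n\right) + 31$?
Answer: $\sqrt{8285} \approx 91.022$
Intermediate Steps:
$F{\left(n \right)} = 37 + 2 n^{2}$ ($F{\left(n \right)} = 6 + \left(\left(n^{2} + n n\right) + 31\right) = 6 + \left(\left(n^{2} + n^{2}\right) + 31\right) = 6 + \left(2 n^{2} + 31\right) = 6 + \left(31 + 2 n^{2}\right) = 37 + 2 n^{2}$)
$\sqrt{F{\left(61 \right)} + 806} = \sqrt{\left(37 + 2 \cdot 61^{2}\right) + 806} = \sqrt{\left(37 + 2 \cdot 3721\right) + 806} = \sqrt{\left(37 + 7442\right) + 806} = \sqrt{7479 + 806} = \sqrt{8285}$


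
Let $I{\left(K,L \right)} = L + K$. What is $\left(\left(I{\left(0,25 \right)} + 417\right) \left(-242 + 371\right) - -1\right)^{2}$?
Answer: $3251166361$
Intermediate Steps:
$I{\left(K,L \right)} = K + L$
$\left(\left(I{\left(0,25 \right)} + 417\right) \left(-242 + 371\right) - -1\right)^{2} = \left(\left(\left(0 + 25\right) + 417\right) \left(-242 + 371\right) - -1\right)^{2} = \left(\left(25 + 417\right) 129 + 1\right)^{2} = \left(442 \cdot 129 + 1\right)^{2} = \left(57018 + 1\right)^{2} = 57019^{2} = 3251166361$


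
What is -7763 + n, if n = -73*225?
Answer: -24188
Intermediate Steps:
n = -16425
-7763 + n = -7763 - 16425 = -24188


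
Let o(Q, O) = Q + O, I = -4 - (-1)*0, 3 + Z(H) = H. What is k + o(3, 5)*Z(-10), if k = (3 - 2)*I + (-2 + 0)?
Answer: -110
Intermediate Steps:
Z(H) = -3 + H
I = -4 (I = -4 - 1*0 = -4 + 0 = -4)
o(Q, O) = O + Q
k = -6 (k = (3 - 2)*(-4) + (-2 + 0) = 1*(-4) - 2 = -4 - 2 = -6)
k + o(3, 5)*Z(-10) = -6 + (5 + 3)*(-3 - 10) = -6 + 8*(-13) = -6 - 104 = -110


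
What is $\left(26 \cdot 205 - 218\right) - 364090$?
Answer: $-358978$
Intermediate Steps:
$\left(26 \cdot 205 - 218\right) - 364090 = \left(5330 - 218\right) - 364090 = 5112 - 364090 = -358978$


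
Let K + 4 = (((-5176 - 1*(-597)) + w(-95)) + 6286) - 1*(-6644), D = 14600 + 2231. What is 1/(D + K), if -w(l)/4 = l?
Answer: 1/25558 ≈ 3.9127e-5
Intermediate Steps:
w(l) = -4*l
D = 16831
K = 8727 (K = -4 + ((((-5176 - 1*(-597)) - 4*(-95)) + 6286) - 1*(-6644)) = -4 + ((((-5176 + 597) + 380) + 6286) + 6644) = -4 + (((-4579 + 380) + 6286) + 6644) = -4 + ((-4199 + 6286) + 6644) = -4 + (2087 + 6644) = -4 + 8731 = 8727)
1/(D + K) = 1/(16831 + 8727) = 1/25558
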